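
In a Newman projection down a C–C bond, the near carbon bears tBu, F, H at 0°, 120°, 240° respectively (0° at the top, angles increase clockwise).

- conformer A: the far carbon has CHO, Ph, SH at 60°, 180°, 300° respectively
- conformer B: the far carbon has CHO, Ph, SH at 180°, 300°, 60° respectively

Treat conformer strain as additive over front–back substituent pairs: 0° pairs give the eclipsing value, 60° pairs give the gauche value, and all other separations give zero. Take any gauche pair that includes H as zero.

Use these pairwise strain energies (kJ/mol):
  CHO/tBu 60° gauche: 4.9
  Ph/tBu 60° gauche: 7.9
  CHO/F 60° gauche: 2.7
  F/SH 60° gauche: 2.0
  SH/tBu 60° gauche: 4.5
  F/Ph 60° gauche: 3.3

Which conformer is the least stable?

A (staggered): tBu(0°)/CHO(60°) gauche 4.9; tBu(0°)/SH(300°) gauche 4.5; F(120°)/CHO(60°) gauche 2.7; F(120°)/Ph(180°) gauche 3.3 → 15.4 kJ/mol.
B (staggered): tBu(0°)/Ph(300°) gauche 7.9; tBu(0°)/SH(60°) gauche 4.5; F(120°)/CHO(180°) gauche 2.7; F(120°)/SH(60°) gauche 2.0 → 17.1 kJ/mol.
B has the highest total (17.1 kJ/mol).

B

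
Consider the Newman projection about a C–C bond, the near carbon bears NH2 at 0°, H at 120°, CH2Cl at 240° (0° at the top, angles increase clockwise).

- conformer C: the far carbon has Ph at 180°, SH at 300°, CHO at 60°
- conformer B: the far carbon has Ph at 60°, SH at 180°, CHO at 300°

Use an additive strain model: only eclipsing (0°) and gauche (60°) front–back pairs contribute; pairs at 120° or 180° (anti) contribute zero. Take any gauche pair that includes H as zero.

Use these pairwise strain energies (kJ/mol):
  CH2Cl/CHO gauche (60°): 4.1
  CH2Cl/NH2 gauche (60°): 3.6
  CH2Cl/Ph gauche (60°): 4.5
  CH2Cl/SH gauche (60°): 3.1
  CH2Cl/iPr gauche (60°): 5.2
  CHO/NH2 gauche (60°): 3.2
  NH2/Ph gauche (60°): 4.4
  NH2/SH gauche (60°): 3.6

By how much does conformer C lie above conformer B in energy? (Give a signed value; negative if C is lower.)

-0.4 kJ/mol

C (staggered): NH2–SH gauche, NH2–CHO gauche, CH2Cl–Ph gauche, CH2Cl–SH gauche; 3.6 + 3.2 + 4.5 + 3.1 = 14.4 kJ/mol.
B (staggered): NH2–Ph gauche, NH2–CHO gauche, CH2Cl–SH gauche, CH2Cl–CHO gauche; 4.4 + 3.2 + 3.1 + 4.1 = 14.8 kJ/mol.
E(C) − E(B) = 14.4 − 14.8 = -0.4 kJ/mol.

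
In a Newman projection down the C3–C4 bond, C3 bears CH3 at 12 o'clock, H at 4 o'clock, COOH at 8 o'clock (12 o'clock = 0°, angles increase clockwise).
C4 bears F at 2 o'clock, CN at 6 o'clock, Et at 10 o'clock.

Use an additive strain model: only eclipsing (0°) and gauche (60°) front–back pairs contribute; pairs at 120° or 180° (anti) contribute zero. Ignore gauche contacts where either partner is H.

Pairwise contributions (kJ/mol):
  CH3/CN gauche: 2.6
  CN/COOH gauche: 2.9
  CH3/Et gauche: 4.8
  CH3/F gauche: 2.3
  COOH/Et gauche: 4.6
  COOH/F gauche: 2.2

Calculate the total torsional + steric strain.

14.6 kJ/mol

This conformer is staggered. CH3 at 0° is gauche with F at 60° (2.3); CH3 at 0° is gauche with Et at 300° (4.8); COOH at 240° is gauche with CN at 180° (2.9); COOH at 240° is gauche with Et at 300° (4.6). Total 14.6 kJ/mol.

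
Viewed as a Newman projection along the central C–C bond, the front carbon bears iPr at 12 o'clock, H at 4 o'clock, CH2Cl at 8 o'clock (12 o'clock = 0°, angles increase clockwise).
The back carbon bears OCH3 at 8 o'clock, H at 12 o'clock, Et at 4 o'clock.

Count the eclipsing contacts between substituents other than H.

1

Non-H eclipsing pairs: CH2Cl(240°)/OCH3(240°) — 1 interaction.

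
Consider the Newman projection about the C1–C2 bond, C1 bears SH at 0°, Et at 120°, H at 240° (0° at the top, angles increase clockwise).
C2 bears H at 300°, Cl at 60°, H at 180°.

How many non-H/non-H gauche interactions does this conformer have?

Non-H gauche pairs: SH(0°)/Cl(60°); Et(120°)/Cl(60°) — 2 interactions.

2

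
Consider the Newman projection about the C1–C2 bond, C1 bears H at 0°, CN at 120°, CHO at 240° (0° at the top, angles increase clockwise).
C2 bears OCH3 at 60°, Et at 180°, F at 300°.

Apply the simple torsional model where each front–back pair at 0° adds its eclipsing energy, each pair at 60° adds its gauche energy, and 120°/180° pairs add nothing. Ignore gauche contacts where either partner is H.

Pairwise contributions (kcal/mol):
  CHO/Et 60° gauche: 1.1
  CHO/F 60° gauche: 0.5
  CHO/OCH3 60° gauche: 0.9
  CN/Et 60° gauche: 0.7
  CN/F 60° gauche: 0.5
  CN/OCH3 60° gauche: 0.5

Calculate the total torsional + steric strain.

This conformer (staggered): CN–OCH3 gauche, CN–Et gauche, CHO–Et gauche, CHO–F gauche; 0.5 + 0.7 + 1.1 + 0.5 = 2.8 kcal/mol.

2.8 kcal/mol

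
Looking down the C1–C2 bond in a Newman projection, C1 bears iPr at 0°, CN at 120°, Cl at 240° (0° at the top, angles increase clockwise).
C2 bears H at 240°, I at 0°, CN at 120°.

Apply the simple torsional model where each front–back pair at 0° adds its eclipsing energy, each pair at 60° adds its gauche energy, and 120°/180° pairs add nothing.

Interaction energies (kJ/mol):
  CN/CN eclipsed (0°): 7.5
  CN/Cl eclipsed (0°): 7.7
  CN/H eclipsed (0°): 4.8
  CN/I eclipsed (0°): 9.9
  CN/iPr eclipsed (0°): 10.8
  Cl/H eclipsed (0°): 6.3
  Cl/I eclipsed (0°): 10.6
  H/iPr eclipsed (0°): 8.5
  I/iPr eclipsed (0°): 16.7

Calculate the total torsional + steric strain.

This conformer is eclipsed. iPr at 0° is eclipsed with I at 0° (16.7); CN at 120° is eclipsed with CN at 120° (7.5); Cl at 240° is eclipsed with H at 240° (6.3). Total 30.5 kJ/mol.

30.5 kJ/mol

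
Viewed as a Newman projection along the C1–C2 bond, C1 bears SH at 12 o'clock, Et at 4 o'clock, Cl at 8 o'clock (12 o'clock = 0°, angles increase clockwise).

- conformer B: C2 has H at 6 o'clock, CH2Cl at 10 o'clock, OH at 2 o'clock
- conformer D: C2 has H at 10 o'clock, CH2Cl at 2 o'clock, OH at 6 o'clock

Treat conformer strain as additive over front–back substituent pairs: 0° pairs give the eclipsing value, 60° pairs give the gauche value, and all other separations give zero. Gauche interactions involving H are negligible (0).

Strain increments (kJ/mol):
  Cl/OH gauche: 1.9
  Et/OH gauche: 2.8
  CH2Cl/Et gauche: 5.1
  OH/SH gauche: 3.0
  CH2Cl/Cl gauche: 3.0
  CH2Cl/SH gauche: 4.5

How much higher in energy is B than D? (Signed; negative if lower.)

B (staggered): SH–CH2Cl gauche, SH–OH gauche, Et–OH gauche, Cl–CH2Cl gauche; 4.5 + 3.0 + 2.8 + 3.0 = 13.3 kJ/mol.
D (staggered): SH–CH2Cl gauche, Et–CH2Cl gauche, Et–OH gauche, Cl–OH gauche; 4.5 + 5.1 + 2.8 + 1.9 = 14.3 kJ/mol.
E(B) − E(D) = 13.3 − 14.3 = -1.0 kJ/mol.

-1.0 kJ/mol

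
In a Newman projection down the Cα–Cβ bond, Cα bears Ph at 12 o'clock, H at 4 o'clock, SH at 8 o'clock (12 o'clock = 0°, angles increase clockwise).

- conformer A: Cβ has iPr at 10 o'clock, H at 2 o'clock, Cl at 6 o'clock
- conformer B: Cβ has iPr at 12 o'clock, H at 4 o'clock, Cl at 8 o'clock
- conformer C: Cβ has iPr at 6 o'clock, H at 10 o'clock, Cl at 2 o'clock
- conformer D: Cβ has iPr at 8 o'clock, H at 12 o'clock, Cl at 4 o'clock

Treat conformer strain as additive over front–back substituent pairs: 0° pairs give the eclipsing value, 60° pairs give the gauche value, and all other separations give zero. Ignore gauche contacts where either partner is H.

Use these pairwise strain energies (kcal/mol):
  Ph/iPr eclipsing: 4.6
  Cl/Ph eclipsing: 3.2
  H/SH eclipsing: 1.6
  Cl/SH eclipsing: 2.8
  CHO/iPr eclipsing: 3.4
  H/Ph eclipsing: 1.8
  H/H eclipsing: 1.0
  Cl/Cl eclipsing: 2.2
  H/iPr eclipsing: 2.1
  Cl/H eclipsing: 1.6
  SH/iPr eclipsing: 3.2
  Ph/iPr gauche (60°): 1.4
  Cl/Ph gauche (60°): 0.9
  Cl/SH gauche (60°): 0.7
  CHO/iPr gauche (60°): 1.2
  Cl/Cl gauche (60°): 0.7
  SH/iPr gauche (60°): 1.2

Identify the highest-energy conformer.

B

A (staggered): Ph(0°)/iPr(300°) gauche 1.4; SH(240°)/iPr(300°) gauche 1.2; SH(240°)/Cl(180°) gauche 0.7 → 3.3 kcal/mol.
B (eclipsed): Ph(0°)/iPr(0°) eclipsed 4.6; H(120°)/H(120°) eclipsed 1.0; SH(240°)/Cl(240°) eclipsed 2.8 → 8.4 kcal/mol.
C (staggered): Ph(0°)/Cl(60°) gauche 0.9; SH(240°)/iPr(180°) gauche 1.2 → 2.1 kcal/mol.
D (eclipsed): Ph(0°)/H(0°) eclipsed 1.8; H(120°)/Cl(120°) eclipsed 1.6; SH(240°)/iPr(240°) eclipsed 3.2 → 6.6 kcal/mol.
B has the highest total (8.4 kcal/mol).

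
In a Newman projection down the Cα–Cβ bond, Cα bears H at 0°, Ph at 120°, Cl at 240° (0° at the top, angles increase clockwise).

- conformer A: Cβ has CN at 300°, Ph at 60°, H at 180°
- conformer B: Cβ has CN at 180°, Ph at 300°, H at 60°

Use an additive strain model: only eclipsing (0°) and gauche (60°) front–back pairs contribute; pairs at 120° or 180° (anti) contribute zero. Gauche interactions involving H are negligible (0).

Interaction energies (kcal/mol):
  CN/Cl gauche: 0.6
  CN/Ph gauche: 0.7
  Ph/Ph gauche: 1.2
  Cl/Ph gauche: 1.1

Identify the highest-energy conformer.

B

A is staggered. Ph at 120° is gauche with Ph at 60° (1.2); Cl at 240° is gauche with CN at 300° (0.6). Total 1.8 kcal/mol.
B is staggered. Ph at 120° is gauche with CN at 180° (0.7); Cl at 240° is gauche with CN at 180° (0.6); Cl at 240° is gauche with Ph at 300° (1.1). Total 2.4 kcal/mol.
B has the highest total (2.4 kcal/mol).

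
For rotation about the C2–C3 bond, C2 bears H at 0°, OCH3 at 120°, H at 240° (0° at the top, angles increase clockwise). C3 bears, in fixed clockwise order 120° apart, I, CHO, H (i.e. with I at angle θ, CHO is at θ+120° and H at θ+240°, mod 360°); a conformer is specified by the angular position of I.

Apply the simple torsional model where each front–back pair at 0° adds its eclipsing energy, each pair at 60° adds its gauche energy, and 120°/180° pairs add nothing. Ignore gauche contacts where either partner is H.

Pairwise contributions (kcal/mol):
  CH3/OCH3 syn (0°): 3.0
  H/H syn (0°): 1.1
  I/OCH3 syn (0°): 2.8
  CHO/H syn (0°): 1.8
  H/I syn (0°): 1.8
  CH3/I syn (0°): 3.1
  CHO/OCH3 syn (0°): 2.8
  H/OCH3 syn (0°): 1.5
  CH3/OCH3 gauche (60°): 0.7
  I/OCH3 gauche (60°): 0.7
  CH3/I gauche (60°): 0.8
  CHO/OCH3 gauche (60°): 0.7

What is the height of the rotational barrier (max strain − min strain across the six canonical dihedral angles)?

I at 0° (eclipsed): H–I eclipsed, OCH3–CHO eclipsed, H–H eclipsed; 1.8 + 2.8 + 1.1 = 5.7 kcal/mol.
I at 60° (staggered): OCH3–I gauche, OCH3–CHO gauche; 0.7 + 0.7 = 1.4 kcal/mol.
I at 120° (eclipsed): H–H eclipsed, OCH3–I eclipsed, H–CHO eclipsed; 1.1 + 2.8 + 1.8 = 5.7 kcal/mol.
I at 180° (staggered): OCH3–I gauche; 0.7 = 0.7 kcal/mol.
I at 240° (eclipsed): H–CHO eclipsed, OCH3–H eclipsed, H–I eclipsed; 1.8 + 1.5 + 1.8 = 5.1 kcal/mol.
I at 300° (staggered): OCH3–CHO gauche; 0.7 = 0.7 kcal/mol.
Max at 0° (5.7 kcal/mol), min at 180° (0.7 kcal/mol); barrier = 5.0 kcal/mol.

5.0 kcal/mol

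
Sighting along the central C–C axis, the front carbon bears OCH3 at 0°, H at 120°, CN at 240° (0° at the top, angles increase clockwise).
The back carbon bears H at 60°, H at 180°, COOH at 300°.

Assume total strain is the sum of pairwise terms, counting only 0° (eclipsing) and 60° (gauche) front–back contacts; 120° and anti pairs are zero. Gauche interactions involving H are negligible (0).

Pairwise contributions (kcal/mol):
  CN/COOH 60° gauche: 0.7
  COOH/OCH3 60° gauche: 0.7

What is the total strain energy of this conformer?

1.4 kcal/mol

This conformer is staggered. OCH3 at 0° is gauche with COOH at 300° (0.7); CN at 240° is gauche with COOH at 300° (0.7). Total 1.4 kcal/mol.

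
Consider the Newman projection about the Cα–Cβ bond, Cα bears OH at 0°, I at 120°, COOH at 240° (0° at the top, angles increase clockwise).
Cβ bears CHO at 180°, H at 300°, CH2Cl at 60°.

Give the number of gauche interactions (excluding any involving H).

Non-H gauche pairs: OH(0°)/CH2Cl(60°); I(120°)/CHO(180°); I(120°)/CH2Cl(60°); COOH(240°)/CHO(180°) — 4 interactions.

4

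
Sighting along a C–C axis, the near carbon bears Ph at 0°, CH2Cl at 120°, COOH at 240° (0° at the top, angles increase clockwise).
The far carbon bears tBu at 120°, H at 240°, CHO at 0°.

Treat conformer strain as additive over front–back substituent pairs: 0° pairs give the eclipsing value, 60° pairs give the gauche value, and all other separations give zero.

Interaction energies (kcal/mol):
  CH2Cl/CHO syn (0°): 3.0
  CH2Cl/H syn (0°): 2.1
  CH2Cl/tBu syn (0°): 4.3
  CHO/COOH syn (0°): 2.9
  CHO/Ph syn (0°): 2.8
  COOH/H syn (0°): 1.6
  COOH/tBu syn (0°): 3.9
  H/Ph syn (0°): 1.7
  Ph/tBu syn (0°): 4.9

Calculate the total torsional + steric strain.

8.7 kcal/mol

This conformer (eclipsed): Ph(0°)/CHO(0°) eclipsed 2.8; CH2Cl(120°)/tBu(120°) eclipsed 4.3; COOH(240°)/H(240°) eclipsed 1.6 → 8.7 kcal/mol.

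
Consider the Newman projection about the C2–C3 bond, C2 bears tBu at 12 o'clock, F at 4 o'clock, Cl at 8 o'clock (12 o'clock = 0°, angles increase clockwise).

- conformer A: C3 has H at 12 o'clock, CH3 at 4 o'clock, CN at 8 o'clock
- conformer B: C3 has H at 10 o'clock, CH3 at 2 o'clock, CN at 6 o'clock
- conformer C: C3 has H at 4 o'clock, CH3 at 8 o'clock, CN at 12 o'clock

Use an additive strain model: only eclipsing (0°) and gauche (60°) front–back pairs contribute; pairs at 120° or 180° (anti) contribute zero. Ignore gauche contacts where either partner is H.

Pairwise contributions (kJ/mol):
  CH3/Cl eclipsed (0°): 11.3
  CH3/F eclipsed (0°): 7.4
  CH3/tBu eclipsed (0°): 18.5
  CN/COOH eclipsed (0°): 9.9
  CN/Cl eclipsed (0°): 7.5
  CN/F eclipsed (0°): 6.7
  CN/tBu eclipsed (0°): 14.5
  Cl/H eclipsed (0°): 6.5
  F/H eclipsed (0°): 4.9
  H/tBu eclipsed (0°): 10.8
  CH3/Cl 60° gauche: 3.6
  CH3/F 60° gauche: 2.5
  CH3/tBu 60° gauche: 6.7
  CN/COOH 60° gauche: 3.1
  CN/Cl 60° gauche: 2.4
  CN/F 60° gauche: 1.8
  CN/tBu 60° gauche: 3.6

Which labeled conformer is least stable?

C

A (eclipsed): tBu(0°)/H(0°) eclipsed 10.8; F(120°)/CH3(120°) eclipsed 7.4; Cl(240°)/CN(240°) eclipsed 7.5 → 25.7 kJ/mol.
B (staggered): tBu(0°)/CH3(60°) gauche 6.7; F(120°)/CH3(60°) gauche 2.5; F(120°)/CN(180°) gauche 1.8; Cl(240°)/CN(180°) gauche 2.4 → 13.4 kJ/mol.
C (eclipsed): tBu(0°)/CN(0°) eclipsed 14.5; F(120°)/H(120°) eclipsed 4.9; Cl(240°)/CH3(240°) eclipsed 11.3 → 30.7 kJ/mol.
C has the highest total (30.7 kJ/mol).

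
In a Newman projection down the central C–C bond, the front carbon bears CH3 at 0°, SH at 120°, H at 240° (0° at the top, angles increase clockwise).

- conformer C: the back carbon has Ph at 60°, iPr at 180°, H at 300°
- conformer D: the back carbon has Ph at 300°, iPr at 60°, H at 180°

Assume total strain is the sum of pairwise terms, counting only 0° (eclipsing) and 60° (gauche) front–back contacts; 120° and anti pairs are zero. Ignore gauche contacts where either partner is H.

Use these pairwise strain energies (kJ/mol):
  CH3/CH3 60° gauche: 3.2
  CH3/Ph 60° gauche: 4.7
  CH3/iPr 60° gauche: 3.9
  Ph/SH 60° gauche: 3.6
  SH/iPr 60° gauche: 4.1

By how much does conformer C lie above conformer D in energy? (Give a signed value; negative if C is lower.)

C (staggered): CH3(0°)/Ph(60°) gauche 4.7; SH(120°)/Ph(60°) gauche 3.6; SH(120°)/iPr(180°) gauche 4.1 → 12.4 kJ/mol.
D (staggered): CH3(0°)/Ph(300°) gauche 4.7; CH3(0°)/iPr(60°) gauche 3.9; SH(120°)/iPr(60°) gauche 4.1 → 12.7 kJ/mol.
E(C) − E(D) = 12.4 − 12.7 = -0.3 kJ/mol.

-0.3 kJ/mol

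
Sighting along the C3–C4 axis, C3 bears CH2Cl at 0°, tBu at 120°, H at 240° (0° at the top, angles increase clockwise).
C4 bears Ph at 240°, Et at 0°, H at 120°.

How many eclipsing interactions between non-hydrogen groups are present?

1

Non-H eclipsing pairs: CH2Cl(0°)/Et(0°) — 1 interaction.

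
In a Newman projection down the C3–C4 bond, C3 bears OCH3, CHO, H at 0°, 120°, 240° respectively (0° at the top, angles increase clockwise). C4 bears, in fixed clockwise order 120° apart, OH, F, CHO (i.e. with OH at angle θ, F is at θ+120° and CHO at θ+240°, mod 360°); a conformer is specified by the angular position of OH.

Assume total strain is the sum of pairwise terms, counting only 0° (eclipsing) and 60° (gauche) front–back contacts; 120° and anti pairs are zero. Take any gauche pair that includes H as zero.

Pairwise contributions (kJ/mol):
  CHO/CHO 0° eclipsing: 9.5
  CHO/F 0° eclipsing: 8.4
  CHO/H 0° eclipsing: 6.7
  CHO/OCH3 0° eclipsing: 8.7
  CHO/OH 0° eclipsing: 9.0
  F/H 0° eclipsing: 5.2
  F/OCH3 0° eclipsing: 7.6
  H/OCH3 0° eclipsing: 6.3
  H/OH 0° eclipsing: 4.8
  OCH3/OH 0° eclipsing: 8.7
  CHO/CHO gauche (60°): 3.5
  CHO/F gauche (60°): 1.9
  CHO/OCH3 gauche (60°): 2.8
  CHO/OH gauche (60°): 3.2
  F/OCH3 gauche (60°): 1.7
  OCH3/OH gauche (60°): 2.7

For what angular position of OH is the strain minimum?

300°

OH at 0° (eclipsed): OCH3(0°)/OH(0°) eclipsed 8.7; CHO(120°)/F(120°) eclipsed 8.4; H(240°)/CHO(240°) eclipsed 6.7 → 23.8 kJ/mol.
OH at 60° (staggered): OCH3(0°)/OH(60°) gauche 2.7; OCH3(0°)/CHO(300°) gauche 2.8; CHO(120°)/OH(60°) gauche 3.2; CHO(120°)/F(180°) gauche 1.9 → 10.6 kJ/mol.
OH at 120° (eclipsed): OCH3(0°)/CHO(0°) eclipsed 8.7; CHO(120°)/OH(120°) eclipsed 9.0; H(240°)/F(240°) eclipsed 5.2 → 22.9 kJ/mol.
OH at 180° (staggered): OCH3(0°)/F(300°) gauche 1.7; OCH3(0°)/CHO(60°) gauche 2.8; CHO(120°)/OH(180°) gauche 3.2; CHO(120°)/CHO(60°) gauche 3.5 → 11.2 kJ/mol.
OH at 240° (eclipsed): OCH3(0°)/F(0°) eclipsed 7.6; CHO(120°)/CHO(120°) eclipsed 9.5; H(240°)/OH(240°) eclipsed 4.8 → 21.9 kJ/mol.
OH at 300° (staggered): OCH3(0°)/OH(300°) gauche 2.7; OCH3(0°)/F(60°) gauche 1.7; CHO(120°)/F(60°) gauche 1.9; CHO(120°)/CHO(180°) gauche 3.5 → 9.8 kJ/mol.
The minimum (9.8 kJ/mol) occurs with OH at 300°.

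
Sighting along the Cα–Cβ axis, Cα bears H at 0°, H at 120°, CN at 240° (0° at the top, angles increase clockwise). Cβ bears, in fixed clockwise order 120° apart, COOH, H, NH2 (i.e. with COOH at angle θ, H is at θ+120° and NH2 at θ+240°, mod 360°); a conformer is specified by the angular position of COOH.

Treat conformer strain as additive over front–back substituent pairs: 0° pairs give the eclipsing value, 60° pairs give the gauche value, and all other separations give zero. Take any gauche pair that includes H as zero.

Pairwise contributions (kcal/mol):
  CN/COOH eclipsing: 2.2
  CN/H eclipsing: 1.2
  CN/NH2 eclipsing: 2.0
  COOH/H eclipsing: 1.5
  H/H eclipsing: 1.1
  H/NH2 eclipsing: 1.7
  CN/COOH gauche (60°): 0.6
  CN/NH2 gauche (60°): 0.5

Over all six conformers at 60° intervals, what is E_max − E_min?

4.5 kcal/mol

COOH at 0° (eclipsed): H(0°)/COOH(0°) eclipsed 1.5; H(120°)/H(120°) eclipsed 1.1; CN(240°)/NH2(240°) eclipsed 2.0 → 4.6 kcal/mol.
COOH at 60° (staggered): CN(240°)/NH2(300°) gauche 0.5 → 0.5 kcal/mol.
COOH at 120° (eclipsed): H(0°)/NH2(0°) eclipsed 1.7; H(120°)/COOH(120°) eclipsed 1.5; CN(240°)/H(240°) eclipsed 1.2 → 4.4 kcal/mol.
COOH at 180° (staggered): CN(240°)/COOH(180°) gauche 0.6 → 0.6 kcal/mol.
COOH at 240° (eclipsed): H(0°)/H(0°) eclipsed 1.1; H(120°)/NH2(120°) eclipsed 1.7; CN(240°)/COOH(240°) eclipsed 2.2 → 5.0 kcal/mol.
COOH at 300° (staggered): CN(240°)/COOH(300°) gauche 0.6; CN(240°)/NH2(180°) gauche 0.5 → 1.1 kcal/mol.
Max at 240° (5.0 kcal/mol), min at 60° (0.5 kcal/mol); barrier = 4.5 kcal/mol.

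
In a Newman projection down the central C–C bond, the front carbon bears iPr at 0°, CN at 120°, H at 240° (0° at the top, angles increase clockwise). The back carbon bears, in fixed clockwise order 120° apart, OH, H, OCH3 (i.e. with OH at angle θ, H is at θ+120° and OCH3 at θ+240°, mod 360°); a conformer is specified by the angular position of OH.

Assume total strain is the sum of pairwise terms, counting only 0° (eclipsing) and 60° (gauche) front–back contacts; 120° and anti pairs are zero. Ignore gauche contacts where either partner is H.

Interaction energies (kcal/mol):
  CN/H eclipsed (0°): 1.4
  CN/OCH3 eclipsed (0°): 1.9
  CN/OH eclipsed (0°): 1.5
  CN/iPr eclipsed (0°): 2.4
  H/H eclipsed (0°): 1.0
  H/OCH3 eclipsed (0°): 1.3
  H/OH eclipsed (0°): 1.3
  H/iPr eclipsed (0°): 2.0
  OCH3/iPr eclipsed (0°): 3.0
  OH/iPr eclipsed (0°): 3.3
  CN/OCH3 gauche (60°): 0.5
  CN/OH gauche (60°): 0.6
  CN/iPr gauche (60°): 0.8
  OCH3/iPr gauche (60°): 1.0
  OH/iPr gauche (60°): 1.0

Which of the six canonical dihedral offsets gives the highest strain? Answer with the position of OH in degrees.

0°

OH at 0° (eclipsed): iPr(0°)/OH(0°) eclipsed 3.3; CN(120°)/H(120°) eclipsed 1.4; H(240°)/OCH3(240°) eclipsed 1.3 → 6.0 kcal/mol.
OH at 60° (staggered): iPr(0°)/OH(60°) gauche 1.0; iPr(0°)/OCH3(300°) gauche 1.0; CN(120°)/OH(60°) gauche 0.6 → 2.6 kcal/mol.
OH at 120° (eclipsed): iPr(0°)/OCH3(0°) eclipsed 3.0; CN(120°)/OH(120°) eclipsed 1.5; H(240°)/H(240°) eclipsed 1.0 → 5.5 kcal/mol.
OH at 180° (staggered): iPr(0°)/OCH3(60°) gauche 1.0; CN(120°)/OH(180°) gauche 0.6; CN(120°)/OCH3(60°) gauche 0.5 → 2.1 kcal/mol.
OH at 240° (eclipsed): iPr(0°)/H(0°) eclipsed 2.0; CN(120°)/OCH3(120°) eclipsed 1.9; H(240°)/OH(240°) eclipsed 1.3 → 5.2 kcal/mol.
OH at 300° (staggered): iPr(0°)/OH(300°) gauche 1.0; CN(120°)/OCH3(180°) gauche 0.5 → 1.5 kcal/mol.
The maximum (6.0 kcal/mol) occurs with OH at 0°.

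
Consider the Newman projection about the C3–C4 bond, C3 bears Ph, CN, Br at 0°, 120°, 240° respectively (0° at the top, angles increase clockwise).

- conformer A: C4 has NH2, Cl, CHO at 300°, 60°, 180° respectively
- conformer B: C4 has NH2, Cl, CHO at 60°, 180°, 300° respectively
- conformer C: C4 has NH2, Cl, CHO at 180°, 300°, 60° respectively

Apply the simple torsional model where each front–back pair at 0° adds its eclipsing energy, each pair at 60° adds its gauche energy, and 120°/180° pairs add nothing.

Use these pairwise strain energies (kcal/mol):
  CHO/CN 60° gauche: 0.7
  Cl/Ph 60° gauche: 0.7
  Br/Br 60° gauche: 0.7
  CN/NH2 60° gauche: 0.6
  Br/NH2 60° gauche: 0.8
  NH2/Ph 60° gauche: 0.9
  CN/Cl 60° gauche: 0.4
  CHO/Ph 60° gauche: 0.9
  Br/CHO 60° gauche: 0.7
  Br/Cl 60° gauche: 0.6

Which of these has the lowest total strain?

A (staggered): Ph–NH2 gauche, Ph–Cl gauche, CN–Cl gauche, CN–CHO gauche, Br–NH2 gauche, Br–CHO gauche; 0.9 + 0.7 + 0.4 + 0.7 + 0.8 + 0.7 = 4.2 kcal/mol.
B (staggered): Ph–NH2 gauche, Ph–CHO gauche, CN–NH2 gauche, CN–Cl gauche, Br–Cl gauche, Br–CHO gauche; 0.9 + 0.9 + 0.6 + 0.4 + 0.6 + 0.7 = 4.1 kcal/mol.
C (staggered): Ph–Cl gauche, Ph–CHO gauche, CN–NH2 gauche, CN–CHO gauche, Br–NH2 gauche, Br–Cl gauche; 0.7 + 0.9 + 0.6 + 0.7 + 0.8 + 0.6 = 4.3 kcal/mol.
B has the lowest total (4.1 kcal/mol).

B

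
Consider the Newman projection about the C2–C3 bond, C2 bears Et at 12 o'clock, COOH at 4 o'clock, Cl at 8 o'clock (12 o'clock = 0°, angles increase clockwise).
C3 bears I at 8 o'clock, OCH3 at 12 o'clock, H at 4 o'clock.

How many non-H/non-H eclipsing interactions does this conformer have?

Non-H eclipsing pairs: Et(0°)/OCH3(0°); Cl(240°)/I(240°) — 2 interactions.

2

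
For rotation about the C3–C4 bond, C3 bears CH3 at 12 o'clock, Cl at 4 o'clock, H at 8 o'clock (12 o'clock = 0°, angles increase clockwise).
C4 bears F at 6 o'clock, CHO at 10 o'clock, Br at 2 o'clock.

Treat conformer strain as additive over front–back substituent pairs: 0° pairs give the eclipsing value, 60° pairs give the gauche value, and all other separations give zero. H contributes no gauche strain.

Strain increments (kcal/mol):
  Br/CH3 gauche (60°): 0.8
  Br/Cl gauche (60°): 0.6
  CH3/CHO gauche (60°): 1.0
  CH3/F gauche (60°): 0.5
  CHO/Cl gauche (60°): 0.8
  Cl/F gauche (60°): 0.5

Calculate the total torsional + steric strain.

2.9 kcal/mol

This conformer is staggered. CH3 at 0° is gauche with CHO at 300° (1.0); CH3 at 0° is gauche with Br at 60° (0.8); Cl at 120° is gauche with F at 180° (0.5); Cl at 120° is gauche with Br at 60° (0.6). Total 2.9 kcal/mol.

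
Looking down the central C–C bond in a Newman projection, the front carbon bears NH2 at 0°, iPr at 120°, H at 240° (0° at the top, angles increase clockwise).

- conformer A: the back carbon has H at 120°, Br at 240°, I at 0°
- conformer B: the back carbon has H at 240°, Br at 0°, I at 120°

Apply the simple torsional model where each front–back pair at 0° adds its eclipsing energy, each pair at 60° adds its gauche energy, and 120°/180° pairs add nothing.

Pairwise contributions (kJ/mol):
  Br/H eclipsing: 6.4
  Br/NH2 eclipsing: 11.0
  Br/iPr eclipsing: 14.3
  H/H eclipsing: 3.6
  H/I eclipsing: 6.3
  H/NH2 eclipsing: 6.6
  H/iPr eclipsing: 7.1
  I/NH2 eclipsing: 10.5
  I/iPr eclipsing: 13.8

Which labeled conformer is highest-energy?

B

A is eclipsed. NH2 at 0° is eclipsed with I at 0° (10.5); iPr at 120° is eclipsed with H at 120° (7.1); H at 240° is eclipsed with Br at 240° (6.4). Total 24.0 kJ/mol.
B is eclipsed. NH2 at 0° is eclipsed with Br at 0° (11.0); iPr at 120° is eclipsed with I at 120° (13.8); H at 240° is eclipsed with H at 240° (3.6). Total 28.4 kJ/mol.
B has the highest total (28.4 kJ/mol).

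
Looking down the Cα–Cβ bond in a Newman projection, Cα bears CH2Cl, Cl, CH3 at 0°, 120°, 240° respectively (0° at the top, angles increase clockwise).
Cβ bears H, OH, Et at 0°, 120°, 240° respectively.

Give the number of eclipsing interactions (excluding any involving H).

2

Non-H eclipsing pairs: Cl(120°)/OH(120°); CH3(240°)/Et(240°) — 2 interactions.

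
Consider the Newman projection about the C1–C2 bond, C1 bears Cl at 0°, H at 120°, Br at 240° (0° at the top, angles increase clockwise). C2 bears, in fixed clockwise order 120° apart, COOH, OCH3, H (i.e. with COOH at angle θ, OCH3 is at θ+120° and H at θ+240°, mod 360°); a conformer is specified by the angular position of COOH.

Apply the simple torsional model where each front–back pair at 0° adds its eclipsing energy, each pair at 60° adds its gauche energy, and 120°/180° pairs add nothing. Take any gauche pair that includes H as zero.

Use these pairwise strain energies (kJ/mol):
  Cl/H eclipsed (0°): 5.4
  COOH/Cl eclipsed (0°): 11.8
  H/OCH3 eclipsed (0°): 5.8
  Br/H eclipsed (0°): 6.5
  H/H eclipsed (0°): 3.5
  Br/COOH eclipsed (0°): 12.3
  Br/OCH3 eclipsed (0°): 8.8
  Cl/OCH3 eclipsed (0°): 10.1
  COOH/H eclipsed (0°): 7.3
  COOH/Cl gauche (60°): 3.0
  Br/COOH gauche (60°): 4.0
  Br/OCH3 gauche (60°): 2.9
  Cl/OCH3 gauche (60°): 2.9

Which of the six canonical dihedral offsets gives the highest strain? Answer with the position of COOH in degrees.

240°

COOH at 0° is eclipsed. Cl at 0° is eclipsed with COOH at 0° (11.8); H at 120° is eclipsed with OCH3 at 120° (5.8); Br at 240° is eclipsed with H at 240° (6.5). Total 24.1 kJ/mol.
COOH at 60° is staggered. Cl at 0° is gauche with COOH at 60° (3.0); Br at 240° is gauche with OCH3 at 180° (2.9). Total 5.9 kJ/mol.
COOH at 120° is eclipsed. Cl at 0° is eclipsed with H at 0° (5.4); H at 120° is eclipsed with COOH at 120° (7.3); Br at 240° is eclipsed with OCH3 at 240° (8.8). Total 21.5 kJ/mol.
COOH at 180° is staggered. Cl at 0° is gauche with OCH3 at 300° (2.9); Br at 240° is gauche with COOH at 180° (4.0); Br at 240° is gauche with OCH3 at 300° (2.9). Total 9.8 kJ/mol.
COOH at 240° is eclipsed. Cl at 0° is eclipsed with OCH3 at 0° (10.1); H at 120° is eclipsed with H at 120° (3.5); Br at 240° is eclipsed with COOH at 240° (12.3). Total 25.9 kJ/mol.
COOH at 300° is staggered. Cl at 0° is gauche with COOH at 300° (3.0); Cl at 0° is gauche with OCH3 at 60° (2.9); Br at 240° is gauche with COOH at 300° (4.0). Total 9.9 kJ/mol.
The maximum (25.9 kJ/mol) occurs with COOH at 240°.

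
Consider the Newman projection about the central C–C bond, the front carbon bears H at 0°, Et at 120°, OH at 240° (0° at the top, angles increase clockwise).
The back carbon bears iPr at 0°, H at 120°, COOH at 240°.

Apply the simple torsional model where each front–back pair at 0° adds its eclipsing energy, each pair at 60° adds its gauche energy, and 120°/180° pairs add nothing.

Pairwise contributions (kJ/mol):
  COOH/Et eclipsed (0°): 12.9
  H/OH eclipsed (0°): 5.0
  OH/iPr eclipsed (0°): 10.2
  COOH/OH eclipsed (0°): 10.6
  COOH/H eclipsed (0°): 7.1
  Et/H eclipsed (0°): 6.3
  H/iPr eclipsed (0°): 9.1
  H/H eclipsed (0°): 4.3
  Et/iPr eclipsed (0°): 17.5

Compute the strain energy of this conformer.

26.0 kJ/mol

This conformer (eclipsed): H–iPr eclipsed, Et–H eclipsed, OH–COOH eclipsed; 9.1 + 6.3 + 10.6 = 26.0 kJ/mol.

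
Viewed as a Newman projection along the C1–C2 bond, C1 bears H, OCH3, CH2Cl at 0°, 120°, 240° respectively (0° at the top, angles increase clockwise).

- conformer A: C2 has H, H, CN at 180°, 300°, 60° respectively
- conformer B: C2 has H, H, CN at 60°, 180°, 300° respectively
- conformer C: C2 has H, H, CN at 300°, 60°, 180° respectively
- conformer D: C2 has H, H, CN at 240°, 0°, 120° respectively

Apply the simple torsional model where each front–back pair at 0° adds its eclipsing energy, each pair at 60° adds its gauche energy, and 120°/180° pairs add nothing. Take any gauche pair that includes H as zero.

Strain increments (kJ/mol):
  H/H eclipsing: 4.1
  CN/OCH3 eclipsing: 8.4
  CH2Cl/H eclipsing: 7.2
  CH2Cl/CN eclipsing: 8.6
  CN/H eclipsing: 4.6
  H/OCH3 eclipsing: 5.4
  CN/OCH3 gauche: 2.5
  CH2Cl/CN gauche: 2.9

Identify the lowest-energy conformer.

A

A (staggered): OCH3–CN gauche; 2.5 = 2.5 kJ/mol.
B (staggered): CH2Cl–CN gauche; 2.9 = 2.9 kJ/mol.
C (staggered): OCH3–CN gauche, CH2Cl–CN gauche; 2.5 + 2.9 = 5.4 kJ/mol.
D (eclipsed): H–H eclipsed, OCH3–CN eclipsed, CH2Cl–H eclipsed; 4.1 + 8.4 + 7.2 = 19.7 kJ/mol.
A has the lowest total (2.5 kJ/mol).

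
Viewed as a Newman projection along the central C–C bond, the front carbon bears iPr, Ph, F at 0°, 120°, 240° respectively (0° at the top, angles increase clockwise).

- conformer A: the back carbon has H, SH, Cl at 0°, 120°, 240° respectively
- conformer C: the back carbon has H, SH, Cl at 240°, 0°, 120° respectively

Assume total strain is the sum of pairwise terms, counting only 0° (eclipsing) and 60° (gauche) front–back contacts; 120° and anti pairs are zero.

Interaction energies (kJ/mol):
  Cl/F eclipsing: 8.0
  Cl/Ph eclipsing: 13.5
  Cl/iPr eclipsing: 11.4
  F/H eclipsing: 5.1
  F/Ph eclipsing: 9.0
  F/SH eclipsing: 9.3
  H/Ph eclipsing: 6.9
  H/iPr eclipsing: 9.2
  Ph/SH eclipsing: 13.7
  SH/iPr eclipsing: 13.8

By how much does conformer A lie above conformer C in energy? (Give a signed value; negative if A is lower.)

A is eclipsed. iPr at 0° is eclipsed with H at 0° (9.2); Ph at 120° is eclipsed with SH at 120° (13.7); F at 240° is eclipsed with Cl at 240° (8.0). Total 30.9 kJ/mol.
C is eclipsed. iPr at 0° is eclipsed with SH at 0° (13.8); Ph at 120° is eclipsed with Cl at 120° (13.5); F at 240° is eclipsed with H at 240° (5.1). Total 32.4 kJ/mol.
E(A) − E(C) = 30.9 − 32.4 = -1.5 kJ/mol.

-1.5 kJ/mol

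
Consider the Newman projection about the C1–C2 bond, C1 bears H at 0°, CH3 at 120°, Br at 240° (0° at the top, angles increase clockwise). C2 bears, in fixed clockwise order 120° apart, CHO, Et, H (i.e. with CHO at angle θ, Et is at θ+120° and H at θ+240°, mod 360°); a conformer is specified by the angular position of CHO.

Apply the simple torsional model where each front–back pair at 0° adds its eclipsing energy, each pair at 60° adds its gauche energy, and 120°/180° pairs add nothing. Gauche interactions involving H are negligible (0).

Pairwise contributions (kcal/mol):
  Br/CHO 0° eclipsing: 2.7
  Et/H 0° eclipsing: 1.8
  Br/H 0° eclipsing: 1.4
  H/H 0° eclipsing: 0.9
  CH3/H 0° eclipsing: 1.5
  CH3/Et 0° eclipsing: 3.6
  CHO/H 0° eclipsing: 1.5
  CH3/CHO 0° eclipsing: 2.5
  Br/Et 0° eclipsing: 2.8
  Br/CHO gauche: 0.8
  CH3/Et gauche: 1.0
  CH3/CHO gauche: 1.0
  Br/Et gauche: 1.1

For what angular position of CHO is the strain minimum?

CHO at 0° is eclipsed. H at 0° is eclipsed with CHO at 0° (1.5); CH3 at 120° is eclipsed with Et at 120° (3.6); Br at 240° is eclipsed with H at 240° (1.4). Total 6.5 kcal/mol.
CHO at 60° is staggered. CH3 at 120° is gauche with CHO at 60° (1.0); CH3 at 120° is gauche with Et at 180° (1.0); Br at 240° is gauche with Et at 180° (1.1). Total 3.1 kcal/mol.
CHO at 120° is eclipsed. H at 0° is eclipsed with H at 0° (0.9); CH3 at 120° is eclipsed with CHO at 120° (2.5); Br at 240° is eclipsed with Et at 240° (2.8). Total 6.2 kcal/mol.
CHO at 180° is staggered. CH3 at 120° is gauche with CHO at 180° (1.0); Br at 240° is gauche with CHO at 180° (0.8); Br at 240° is gauche with Et at 300° (1.1). Total 2.9 kcal/mol.
CHO at 240° is eclipsed. H at 0° is eclipsed with Et at 0° (1.8); CH3 at 120° is eclipsed with H at 120° (1.5); Br at 240° is eclipsed with CHO at 240° (2.7). Total 6.0 kcal/mol.
CHO at 300° is staggered. CH3 at 120° is gauche with Et at 60° (1.0); Br at 240° is gauche with CHO at 300° (0.8). Total 1.8 kcal/mol.
The minimum (1.8 kcal/mol) occurs with CHO at 300°.

300°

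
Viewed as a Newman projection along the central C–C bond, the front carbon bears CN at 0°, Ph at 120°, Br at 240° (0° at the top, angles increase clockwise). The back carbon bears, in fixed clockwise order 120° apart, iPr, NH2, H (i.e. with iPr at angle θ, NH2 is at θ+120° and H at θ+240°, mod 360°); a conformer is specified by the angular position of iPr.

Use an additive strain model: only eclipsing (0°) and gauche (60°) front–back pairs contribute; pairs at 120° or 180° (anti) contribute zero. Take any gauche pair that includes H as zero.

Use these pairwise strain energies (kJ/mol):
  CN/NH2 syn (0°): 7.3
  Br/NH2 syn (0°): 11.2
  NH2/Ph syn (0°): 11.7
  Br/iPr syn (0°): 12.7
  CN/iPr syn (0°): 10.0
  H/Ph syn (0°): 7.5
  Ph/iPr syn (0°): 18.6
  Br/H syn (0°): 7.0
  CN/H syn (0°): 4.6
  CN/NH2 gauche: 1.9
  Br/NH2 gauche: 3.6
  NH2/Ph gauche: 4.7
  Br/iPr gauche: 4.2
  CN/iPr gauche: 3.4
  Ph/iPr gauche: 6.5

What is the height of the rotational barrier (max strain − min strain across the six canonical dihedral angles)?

iPr at 0° (eclipsed): CN–iPr eclipsed, Ph–NH2 eclipsed, Br–H eclipsed; 10.0 + 11.7 + 7.0 = 28.7 kJ/mol.
iPr at 60° (staggered): CN–iPr gauche, Ph–iPr gauche, Ph–NH2 gauche, Br–NH2 gauche; 3.4 + 6.5 + 4.7 + 3.6 = 18.2 kJ/mol.
iPr at 120° (eclipsed): CN–H eclipsed, Ph–iPr eclipsed, Br–NH2 eclipsed; 4.6 + 18.6 + 11.2 = 34.4 kJ/mol.
iPr at 180° (staggered): CN–NH2 gauche, Ph–iPr gauche, Br–iPr gauche, Br–NH2 gauche; 1.9 + 6.5 + 4.2 + 3.6 = 16.2 kJ/mol.
iPr at 240° (eclipsed): CN–NH2 eclipsed, Ph–H eclipsed, Br–iPr eclipsed; 7.3 + 7.5 + 12.7 = 27.5 kJ/mol.
iPr at 300° (staggered): CN–iPr gauche, CN–NH2 gauche, Ph–NH2 gauche, Br–iPr gauche; 3.4 + 1.9 + 4.7 + 4.2 = 14.2 kJ/mol.
Max at 120° (34.4 kJ/mol), min at 300° (14.2 kJ/mol); barrier = 20.2 kJ/mol.

20.2 kJ/mol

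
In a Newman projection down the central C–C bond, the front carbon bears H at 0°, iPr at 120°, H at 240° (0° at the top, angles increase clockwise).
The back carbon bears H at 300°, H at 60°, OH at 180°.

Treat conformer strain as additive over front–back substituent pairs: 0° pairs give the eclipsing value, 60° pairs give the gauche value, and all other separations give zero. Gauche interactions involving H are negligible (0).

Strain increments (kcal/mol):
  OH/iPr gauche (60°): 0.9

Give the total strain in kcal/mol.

This conformer (staggered): iPr–OH gauche; 0.9 = 0.9 kcal/mol.

0.9 kcal/mol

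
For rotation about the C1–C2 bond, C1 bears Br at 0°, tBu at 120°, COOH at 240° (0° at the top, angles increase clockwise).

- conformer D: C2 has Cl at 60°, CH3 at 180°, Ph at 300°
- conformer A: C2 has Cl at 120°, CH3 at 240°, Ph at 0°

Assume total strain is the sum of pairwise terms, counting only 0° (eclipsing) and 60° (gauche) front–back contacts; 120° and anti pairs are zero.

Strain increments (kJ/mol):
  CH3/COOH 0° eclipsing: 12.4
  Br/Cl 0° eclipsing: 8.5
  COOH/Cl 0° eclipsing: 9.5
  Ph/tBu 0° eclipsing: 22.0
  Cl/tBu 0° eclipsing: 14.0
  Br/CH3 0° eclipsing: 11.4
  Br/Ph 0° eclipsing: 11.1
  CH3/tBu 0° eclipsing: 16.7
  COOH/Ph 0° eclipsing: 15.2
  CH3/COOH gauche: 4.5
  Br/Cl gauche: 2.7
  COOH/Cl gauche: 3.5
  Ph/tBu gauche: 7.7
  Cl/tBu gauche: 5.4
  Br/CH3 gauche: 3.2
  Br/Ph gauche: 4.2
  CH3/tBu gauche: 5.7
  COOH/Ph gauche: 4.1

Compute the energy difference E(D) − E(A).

D is staggered. Br at 0° is gauche with Cl at 60° (2.7); Br at 0° is gauche with Ph at 300° (4.2); tBu at 120° is gauche with Cl at 60° (5.4); tBu at 120° is gauche with CH3 at 180° (5.7); COOH at 240° is gauche with CH3 at 180° (4.5); COOH at 240° is gauche with Ph at 300° (4.1). Total 26.6 kJ/mol.
A is eclipsed. Br at 0° is eclipsed with Ph at 0° (11.1); tBu at 120° is eclipsed with Cl at 120° (14.0); COOH at 240° is eclipsed with CH3 at 240° (12.4). Total 37.5 kJ/mol.
E(D) − E(A) = 26.6 − 37.5 = -10.9 kJ/mol.

-10.9 kJ/mol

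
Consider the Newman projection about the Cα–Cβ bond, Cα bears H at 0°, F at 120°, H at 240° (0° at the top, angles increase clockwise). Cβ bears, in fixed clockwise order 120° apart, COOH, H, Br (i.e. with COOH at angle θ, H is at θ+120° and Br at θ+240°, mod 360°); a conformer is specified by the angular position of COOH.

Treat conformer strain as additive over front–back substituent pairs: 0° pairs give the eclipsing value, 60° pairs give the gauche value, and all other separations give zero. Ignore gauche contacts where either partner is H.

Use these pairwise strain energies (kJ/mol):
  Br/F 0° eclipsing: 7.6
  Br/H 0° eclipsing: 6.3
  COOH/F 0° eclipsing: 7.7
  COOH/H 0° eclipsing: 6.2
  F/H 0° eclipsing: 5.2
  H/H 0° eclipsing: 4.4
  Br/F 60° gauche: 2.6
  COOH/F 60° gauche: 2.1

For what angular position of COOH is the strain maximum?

120°

COOH at 0° (eclipsed): H(0°)/COOH(0°) eclipsed 6.2; F(120°)/H(120°) eclipsed 5.2; H(240°)/Br(240°) eclipsed 6.3 → 17.7 kJ/mol.
COOH at 60° (staggered): F(120°)/COOH(60°) gauche 2.1 → 2.1 kJ/mol.
COOH at 120° (eclipsed): H(0°)/Br(0°) eclipsed 6.3; F(120°)/COOH(120°) eclipsed 7.7; H(240°)/H(240°) eclipsed 4.4 → 18.4 kJ/mol.
COOH at 180° (staggered): F(120°)/COOH(180°) gauche 2.1; F(120°)/Br(60°) gauche 2.6 → 4.7 kJ/mol.
COOH at 240° (eclipsed): H(0°)/H(0°) eclipsed 4.4; F(120°)/Br(120°) eclipsed 7.6; H(240°)/COOH(240°) eclipsed 6.2 → 18.2 kJ/mol.
COOH at 300° (staggered): F(120°)/Br(180°) gauche 2.6 → 2.6 kJ/mol.
The maximum (18.4 kJ/mol) occurs with COOH at 120°.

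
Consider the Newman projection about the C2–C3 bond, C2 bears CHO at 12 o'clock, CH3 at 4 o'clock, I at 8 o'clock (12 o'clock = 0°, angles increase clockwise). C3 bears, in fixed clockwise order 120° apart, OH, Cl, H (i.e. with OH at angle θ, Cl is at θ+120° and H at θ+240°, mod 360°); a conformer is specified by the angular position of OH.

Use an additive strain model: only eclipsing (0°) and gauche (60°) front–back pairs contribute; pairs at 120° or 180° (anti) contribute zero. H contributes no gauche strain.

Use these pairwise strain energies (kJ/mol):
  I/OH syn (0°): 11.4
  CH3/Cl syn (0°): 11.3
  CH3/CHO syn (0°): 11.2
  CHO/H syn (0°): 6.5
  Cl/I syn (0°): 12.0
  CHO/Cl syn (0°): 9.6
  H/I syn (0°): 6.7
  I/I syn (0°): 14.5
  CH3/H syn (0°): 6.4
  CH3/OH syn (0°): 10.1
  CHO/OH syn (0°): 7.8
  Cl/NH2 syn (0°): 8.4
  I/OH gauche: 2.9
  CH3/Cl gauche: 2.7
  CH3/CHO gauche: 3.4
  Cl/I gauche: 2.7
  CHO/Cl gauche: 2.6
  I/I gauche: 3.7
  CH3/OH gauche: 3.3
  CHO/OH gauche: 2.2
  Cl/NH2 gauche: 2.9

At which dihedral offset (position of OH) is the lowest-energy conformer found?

OH at 0° is eclipsed. CHO at 0° is eclipsed with OH at 0° (7.8); CH3 at 120° is eclipsed with Cl at 120° (11.3); I at 240° is eclipsed with H at 240° (6.7). Total 25.8 kJ/mol.
OH at 60° is staggered. CHO at 0° is gauche with OH at 60° (2.2); CH3 at 120° is gauche with OH at 60° (3.3); CH3 at 120° is gauche with Cl at 180° (2.7); I at 240° is gauche with Cl at 180° (2.7). Total 10.9 kJ/mol.
OH at 120° is eclipsed. CHO at 0° is eclipsed with H at 0° (6.5); CH3 at 120° is eclipsed with OH at 120° (10.1); I at 240° is eclipsed with Cl at 240° (12.0). Total 28.6 kJ/mol.
OH at 180° is staggered. CHO at 0° is gauche with Cl at 300° (2.6); CH3 at 120° is gauche with OH at 180° (3.3); I at 240° is gauche with OH at 180° (2.9); I at 240° is gauche with Cl at 300° (2.7). Total 11.5 kJ/mol.
OH at 240° is eclipsed. CHO at 0° is eclipsed with Cl at 0° (9.6); CH3 at 120° is eclipsed with H at 120° (6.4); I at 240° is eclipsed with OH at 240° (11.4). Total 27.4 kJ/mol.
OH at 300° is staggered. CHO at 0° is gauche with OH at 300° (2.2); CHO at 0° is gauche with Cl at 60° (2.6); CH3 at 120° is gauche with Cl at 60° (2.7); I at 240° is gauche with OH at 300° (2.9). Total 10.4 kJ/mol.
The minimum (10.4 kJ/mol) occurs with OH at 300°.

300°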